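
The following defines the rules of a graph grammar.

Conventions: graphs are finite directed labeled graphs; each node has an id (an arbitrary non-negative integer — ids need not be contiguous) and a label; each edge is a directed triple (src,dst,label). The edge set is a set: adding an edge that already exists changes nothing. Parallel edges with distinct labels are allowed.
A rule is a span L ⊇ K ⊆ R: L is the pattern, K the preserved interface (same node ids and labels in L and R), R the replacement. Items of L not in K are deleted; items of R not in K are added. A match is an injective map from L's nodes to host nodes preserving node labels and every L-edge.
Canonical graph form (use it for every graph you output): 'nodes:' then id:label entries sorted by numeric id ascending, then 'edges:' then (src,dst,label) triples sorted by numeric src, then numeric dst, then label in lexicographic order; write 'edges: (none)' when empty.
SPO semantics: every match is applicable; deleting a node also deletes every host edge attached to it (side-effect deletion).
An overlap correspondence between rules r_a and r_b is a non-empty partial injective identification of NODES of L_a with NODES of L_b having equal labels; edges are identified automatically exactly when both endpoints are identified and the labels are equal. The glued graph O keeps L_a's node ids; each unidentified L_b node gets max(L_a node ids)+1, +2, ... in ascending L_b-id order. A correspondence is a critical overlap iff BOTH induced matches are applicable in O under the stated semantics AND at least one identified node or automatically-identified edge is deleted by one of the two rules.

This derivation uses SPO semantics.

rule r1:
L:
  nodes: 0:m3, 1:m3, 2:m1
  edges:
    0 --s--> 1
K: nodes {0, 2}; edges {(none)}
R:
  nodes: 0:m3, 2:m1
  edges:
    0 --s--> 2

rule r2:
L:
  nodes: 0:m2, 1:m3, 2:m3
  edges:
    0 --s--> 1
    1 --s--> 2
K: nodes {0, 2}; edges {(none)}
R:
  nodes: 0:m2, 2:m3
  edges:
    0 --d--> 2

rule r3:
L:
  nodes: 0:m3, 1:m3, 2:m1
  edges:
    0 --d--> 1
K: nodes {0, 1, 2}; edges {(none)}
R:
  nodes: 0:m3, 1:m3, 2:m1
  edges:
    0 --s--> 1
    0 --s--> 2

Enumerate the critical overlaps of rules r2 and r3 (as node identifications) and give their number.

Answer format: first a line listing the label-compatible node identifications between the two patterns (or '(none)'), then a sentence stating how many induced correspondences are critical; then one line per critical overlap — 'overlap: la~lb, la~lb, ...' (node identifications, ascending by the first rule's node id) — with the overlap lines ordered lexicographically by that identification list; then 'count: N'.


label-compatible node identifications between L(r2) and L(r3): 1~0, 1~1, 2~0, 2~1
4 of the induced correspondences are critical overlaps of r2 and r3.
overlap: 1~0
overlap: 1~0, 2~1
overlap: 1~1
overlap: 1~1, 2~0
count: 4


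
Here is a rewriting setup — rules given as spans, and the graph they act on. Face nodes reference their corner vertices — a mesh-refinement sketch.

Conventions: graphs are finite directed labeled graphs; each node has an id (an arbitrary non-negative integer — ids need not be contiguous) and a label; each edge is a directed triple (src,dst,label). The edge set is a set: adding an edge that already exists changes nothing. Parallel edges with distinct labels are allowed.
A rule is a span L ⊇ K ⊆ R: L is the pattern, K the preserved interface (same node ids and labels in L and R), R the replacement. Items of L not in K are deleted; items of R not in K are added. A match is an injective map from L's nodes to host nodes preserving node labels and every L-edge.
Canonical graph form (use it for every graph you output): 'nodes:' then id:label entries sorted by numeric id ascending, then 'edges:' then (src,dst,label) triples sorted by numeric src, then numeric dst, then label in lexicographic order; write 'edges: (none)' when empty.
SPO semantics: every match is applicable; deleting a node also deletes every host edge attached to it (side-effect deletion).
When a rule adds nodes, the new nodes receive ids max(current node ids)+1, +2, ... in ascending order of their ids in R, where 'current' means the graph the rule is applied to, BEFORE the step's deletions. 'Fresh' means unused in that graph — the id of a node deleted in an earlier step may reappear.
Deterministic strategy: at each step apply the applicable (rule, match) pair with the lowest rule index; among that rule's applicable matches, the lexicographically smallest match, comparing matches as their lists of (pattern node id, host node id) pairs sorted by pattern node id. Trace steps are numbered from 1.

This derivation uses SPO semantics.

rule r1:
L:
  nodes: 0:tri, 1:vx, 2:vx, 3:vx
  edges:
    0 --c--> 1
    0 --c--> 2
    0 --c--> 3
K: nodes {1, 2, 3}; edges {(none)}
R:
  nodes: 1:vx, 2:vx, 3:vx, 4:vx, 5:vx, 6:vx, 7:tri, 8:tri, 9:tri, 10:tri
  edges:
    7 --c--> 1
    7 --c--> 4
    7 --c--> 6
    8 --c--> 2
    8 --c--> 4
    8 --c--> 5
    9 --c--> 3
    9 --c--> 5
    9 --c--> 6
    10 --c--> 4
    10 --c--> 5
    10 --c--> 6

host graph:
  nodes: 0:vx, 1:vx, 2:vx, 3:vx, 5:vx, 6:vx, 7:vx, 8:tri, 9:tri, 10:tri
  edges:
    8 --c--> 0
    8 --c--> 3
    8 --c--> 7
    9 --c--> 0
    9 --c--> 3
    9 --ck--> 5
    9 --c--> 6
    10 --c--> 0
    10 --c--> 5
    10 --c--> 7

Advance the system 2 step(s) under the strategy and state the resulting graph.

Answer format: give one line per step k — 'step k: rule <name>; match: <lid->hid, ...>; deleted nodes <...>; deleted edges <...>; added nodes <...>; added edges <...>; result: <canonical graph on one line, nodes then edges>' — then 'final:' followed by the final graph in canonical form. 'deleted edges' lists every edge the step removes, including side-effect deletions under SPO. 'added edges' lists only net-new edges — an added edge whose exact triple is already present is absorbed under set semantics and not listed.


step 1: rule r1; match: 0->8, 1->0, 2->3, 3->7; deleted nodes 8; deleted edges (8,0,c); (8,3,c); (8,7,c); added nodes 11, 12, 13, 14, 15, 16, 17; added edges (14,0,c); (14,11,c); (14,13,c); (15,3,c); (15,11,c); (15,12,c); (16,7,c); (16,12,c); (16,13,c); (17,11,c); (17,12,c); (17,13,c); result: nodes: 0:vx, 1:vx, 2:vx, 3:vx, 5:vx, 6:vx, 7:vx, 9:tri, 10:tri, 11:vx, 12:vx, 13:vx, 14:tri, 15:tri, 16:tri, 17:tri edges: (9,0,c); (9,3,c); (9,5,ck); (9,6,c); (10,0,c); (10,5,c); (10,7,c); (14,0,c); (14,11,c); (14,13,c); (15,3,c); (15,11,c); (15,12,c); (16,7,c); (16,12,c); (16,13,c); (17,11,c); (17,12,c); (17,13,c)
step 2: rule r1; match: 0->9, 1->0, 2->3, 3->6; deleted nodes 9; deleted edges (9,0,c); (9,3,c); (9,5,ck); (9,6,c); added nodes 18, 19, 20, 21, 22, 23, 24; added edges (21,0,c); (21,18,c); (21,20,c); (22,3,c); (22,18,c); (22,19,c); (23,6,c); (23,19,c); (23,20,c); (24,18,c); (24,19,c); (24,20,c); result: nodes: 0:vx, 1:vx, 2:vx, 3:vx, 5:vx, 6:vx, 7:vx, 10:tri, 11:vx, 12:vx, 13:vx, 14:tri, 15:tri, 16:tri, 17:tri, 18:vx, 19:vx, 20:vx, 21:tri, 22:tri, 23:tri, 24:tri edges: (10,0,c); (10,5,c); (10,7,c); (14,0,c); (14,11,c); (14,13,c); (15,3,c); (15,11,c); (15,12,c); (16,7,c); (16,12,c); (16,13,c); (17,11,c); (17,12,c); (17,13,c); (21,0,c); (21,18,c); (21,20,c); (22,3,c); (22,18,c); (22,19,c); (23,6,c); (23,19,c); (23,20,c); (24,18,c); (24,19,c); (24,20,c)
final:
nodes: 0:vx, 1:vx, 2:vx, 3:vx, 5:vx, 6:vx, 7:vx, 10:tri, 11:vx, 12:vx, 13:vx, 14:tri, 15:tri, 16:tri, 17:tri, 18:vx, 19:vx, 20:vx, 21:tri, 22:tri, 23:tri, 24:tri
edges: (10,0,c); (10,5,c); (10,7,c); (14,0,c); (14,11,c); (14,13,c); (15,3,c); (15,11,c); (15,12,c); (16,7,c); (16,12,c); (16,13,c); (17,11,c); (17,12,c); (17,13,c); (21,0,c); (21,18,c); (21,20,c); (22,3,c); (22,18,c); (22,19,c); (23,6,c); (23,19,c); (23,20,c); (24,18,c); (24,19,c); (24,20,c)


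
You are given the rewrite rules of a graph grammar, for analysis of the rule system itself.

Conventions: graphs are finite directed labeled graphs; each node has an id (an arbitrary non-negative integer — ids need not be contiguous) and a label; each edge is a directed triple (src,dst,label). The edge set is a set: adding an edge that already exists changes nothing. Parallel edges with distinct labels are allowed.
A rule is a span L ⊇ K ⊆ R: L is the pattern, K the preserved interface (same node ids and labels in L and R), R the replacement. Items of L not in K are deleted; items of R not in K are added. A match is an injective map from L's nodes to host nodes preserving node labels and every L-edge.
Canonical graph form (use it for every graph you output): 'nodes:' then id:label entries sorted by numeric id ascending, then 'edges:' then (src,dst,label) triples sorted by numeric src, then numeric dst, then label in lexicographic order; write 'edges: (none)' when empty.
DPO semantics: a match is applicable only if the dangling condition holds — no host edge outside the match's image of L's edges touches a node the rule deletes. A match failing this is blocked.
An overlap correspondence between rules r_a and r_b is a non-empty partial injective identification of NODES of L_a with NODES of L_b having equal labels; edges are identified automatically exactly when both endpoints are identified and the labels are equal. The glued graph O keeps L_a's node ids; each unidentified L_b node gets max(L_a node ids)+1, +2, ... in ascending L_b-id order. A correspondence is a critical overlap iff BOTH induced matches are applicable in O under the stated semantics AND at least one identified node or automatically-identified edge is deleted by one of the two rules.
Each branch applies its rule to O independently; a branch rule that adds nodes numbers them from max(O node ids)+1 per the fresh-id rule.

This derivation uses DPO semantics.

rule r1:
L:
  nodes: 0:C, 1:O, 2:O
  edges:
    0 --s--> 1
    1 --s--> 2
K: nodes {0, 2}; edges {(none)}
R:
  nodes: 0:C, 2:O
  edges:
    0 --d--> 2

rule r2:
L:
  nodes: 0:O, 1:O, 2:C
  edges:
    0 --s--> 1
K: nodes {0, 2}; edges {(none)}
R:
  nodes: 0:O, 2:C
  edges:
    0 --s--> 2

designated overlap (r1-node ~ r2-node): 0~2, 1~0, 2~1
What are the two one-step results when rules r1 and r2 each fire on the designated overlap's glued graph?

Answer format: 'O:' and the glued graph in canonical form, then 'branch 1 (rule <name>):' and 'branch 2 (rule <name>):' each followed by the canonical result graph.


O:
nodes: 0:C, 1:O, 2:O
edges: (0,1,s); (1,2,s)
branch 1 (rule r1):
nodes: 0:C, 2:O
edges: (0,2,d)
branch 2 (rule r2):
nodes: 0:C, 1:O
edges: (0,1,s); (1,0,s)


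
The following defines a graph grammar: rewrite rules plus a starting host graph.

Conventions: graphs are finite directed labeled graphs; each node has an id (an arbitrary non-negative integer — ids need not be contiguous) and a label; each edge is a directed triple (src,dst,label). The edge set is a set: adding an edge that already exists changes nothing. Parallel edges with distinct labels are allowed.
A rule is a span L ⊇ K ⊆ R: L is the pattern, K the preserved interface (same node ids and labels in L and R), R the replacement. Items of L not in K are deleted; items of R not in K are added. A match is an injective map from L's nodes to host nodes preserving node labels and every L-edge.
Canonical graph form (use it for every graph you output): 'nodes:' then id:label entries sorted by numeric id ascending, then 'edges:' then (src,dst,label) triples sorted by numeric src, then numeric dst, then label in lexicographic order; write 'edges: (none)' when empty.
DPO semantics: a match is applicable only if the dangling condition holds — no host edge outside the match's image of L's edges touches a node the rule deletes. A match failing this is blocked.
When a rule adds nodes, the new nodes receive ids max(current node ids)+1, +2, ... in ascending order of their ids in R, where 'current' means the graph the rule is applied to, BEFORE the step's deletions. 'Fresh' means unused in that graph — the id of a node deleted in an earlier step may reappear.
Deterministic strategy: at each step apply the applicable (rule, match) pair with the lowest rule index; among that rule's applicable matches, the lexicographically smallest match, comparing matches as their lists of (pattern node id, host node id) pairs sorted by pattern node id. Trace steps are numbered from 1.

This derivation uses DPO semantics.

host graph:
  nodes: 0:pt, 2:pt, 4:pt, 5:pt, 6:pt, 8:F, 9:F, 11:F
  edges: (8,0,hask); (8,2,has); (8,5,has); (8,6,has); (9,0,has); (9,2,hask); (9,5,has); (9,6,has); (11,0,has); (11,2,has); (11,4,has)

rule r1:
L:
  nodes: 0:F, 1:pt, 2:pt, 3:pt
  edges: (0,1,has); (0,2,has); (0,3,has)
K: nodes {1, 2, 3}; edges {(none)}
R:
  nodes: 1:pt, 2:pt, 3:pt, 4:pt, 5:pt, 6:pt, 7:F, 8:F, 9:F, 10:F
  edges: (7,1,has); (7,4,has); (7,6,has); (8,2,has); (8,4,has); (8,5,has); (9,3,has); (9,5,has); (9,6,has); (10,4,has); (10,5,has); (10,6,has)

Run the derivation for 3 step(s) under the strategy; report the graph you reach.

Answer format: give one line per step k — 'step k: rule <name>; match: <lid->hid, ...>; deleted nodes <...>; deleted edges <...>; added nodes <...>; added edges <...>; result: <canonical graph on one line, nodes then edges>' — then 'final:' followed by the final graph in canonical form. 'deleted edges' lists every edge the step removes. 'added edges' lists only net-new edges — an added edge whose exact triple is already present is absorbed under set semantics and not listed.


step 1: rule r1; match: 0->11, 1->0, 2->2, 3->4; deleted nodes 11; deleted edges (11,0,has); (11,2,has); (11,4,has); added nodes 12, 13, 14, 15, 16, 17, 18; added edges (15,0,has); (15,12,has); (15,14,has); (16,2,has); (16,12,has); (16,13,has); (17,4,has); (17,13,has); (17,14,has); (18,12,has); (18,13,has); (18,14,has); result: nodes: 0:pt, 2:pt, 4:pt, 5:pt, 6:pt, 8:F, 9:F, 12:pt, 13:pt, 14:pt, 15:F, 16:F, 17:F, 18:F edges: (8,0,hask); (8,2,has); (8,5,has); (8,6,has); (9,0,has); (9,2,hask); (9,5,has); (9,6,has); (15,0,has); (15,12,has); (15,14,has); (16,2,has); (16,12,has); (16,13,has); (17,4,has); (17,13,has); (17,14,has); (18,12,has); (18,13,has); (18,14,has)
step 2: rule r1; match: 0->15, 1->0, 2->12, 3->14; deleted nodes 15; deleted edges (15,0,has); (15,12,has); (15,14,has); added nodes 19, 20, 21, 22, 23, 24, 25; added edges (22,0,has); (22,19,has); (22,21,has); (23,12,has); (23,19,has); (23,20,has); (24,14,has); (24,20,has); (24,21,has); (25,19,has); (25,20,has); (25,21,has); result: nodes: 0:pt, 2:pt, 4:pt, 5:pt, 6:pt, 8:F, 9:F, 12:pt, 13:pt, 14:pt, 16:F, 17:F, 18:F, 19:pt, 20:pt, 21:pt, 22:F, 23:F, 24:F, 25:F edges: (8,0,hask); (8,2,has); (8,5,has); (8,6,has); (9,0,has); (9,2,hask); (9,5,has); (9,6,has); (16,2,has); (16,12,has); (16,13,has); (17,4,has); (17,13,has); (17,14,has); (18,12,has); (18,13,has); (18,14,has); (22,0,has); (22,19,has); (22,21,has); (23,12,has); (23,19,has); (23,20,has); (24,14,has); (24,20,has); (24,21,has); (25,19,has); (25,20,has); (25,21,has)
step 3: rule r1; match: 0->16, 1->2, 2->12, 3->13; deleted nodes 16; deleted edges (16,2,has); (16,12,has); (16,13,has); added nodes 26, 27, 28, 29, 30, 31, 32; added edges (29,2,has); (29,26,has); (29,28,has); (30,12,has); (30,26,has); (30,27,has); (31,13,has); (31,27,has); (31,28,has); (32,26,has); (32,27,has); (32,28,has); result: nodes: 0:pt, 2:pt, 4:pt, 5:pt, 6:pt, 8:F, 9:F, 12:pt, 13:pt, 14:pt, 17:F, 18:F, 19:pt, 20:pt, 21:pt, 22:F, 23:F, 24:F, 25:F, 26:pt, 27:pt, 28:pt, 29:F, 30:F, 31:F, 32:F edges: (8,0,hask); (8,2,has); (8,5,has); (8,6,has); (9,0,has); (9,2,hask); (9,5,has); (9,6,has); (17,4,has); (17,13,has); (17,14,has); (18,12,has); (18,13,has); (18,14,has); (22,0,has); (22,19,has); (22,21,has); (23,12,has); (23,19,has); (23,20,has); (24,14,has); (24,20,has); (24,21,has); (25,19,has); (25,20,has); (25,21,has); (29,2,has); (29,26,has); (29,28,has); (30,12,has); (30,26,has); (30,27,has); (31,13,has); (31,27,has); (31,28,has); (32,26,has); (32,27,has); (32,28,has)
final:
nodes: 0:pt, 2:pt, 4:pt, 5:pt, 6:pt, 8:F, 9:F, 12:pt, 13:pt, 14:pt, 17:F, 18:F, 19:pt, 20:pt, 21:pt, 22:F, 23:F, 24:F, 25:F, 26:pt, 27:pt, 28:pt, 29:F, 30:F, 31:F, 32:F
edges: (8,0,hask); (8,2,has); (8,5,has); (8,6,has); (9,0,has); (9,2,hask); (9,5,has); (9,6,has); (17,4,has); (17,13,has); (17,14,has); (18,12,has); (18,13,has); (18,14,has); (22,0,has); (22,19,has); (22,21,has); (23,12,has); (23,19,has); (23,20,has); (24,14,has); (24,20,has); (24,21,has); (25,19,has); (25,20,has); (25,21,has); (29,2,has); (29,26,has); (29,28,has); (30,12,has); (30,26,has); (30,27,has); (31,13,has); (31,27,has); (31,28,has); (32,26,has); (32,27,has); (32,28,has)


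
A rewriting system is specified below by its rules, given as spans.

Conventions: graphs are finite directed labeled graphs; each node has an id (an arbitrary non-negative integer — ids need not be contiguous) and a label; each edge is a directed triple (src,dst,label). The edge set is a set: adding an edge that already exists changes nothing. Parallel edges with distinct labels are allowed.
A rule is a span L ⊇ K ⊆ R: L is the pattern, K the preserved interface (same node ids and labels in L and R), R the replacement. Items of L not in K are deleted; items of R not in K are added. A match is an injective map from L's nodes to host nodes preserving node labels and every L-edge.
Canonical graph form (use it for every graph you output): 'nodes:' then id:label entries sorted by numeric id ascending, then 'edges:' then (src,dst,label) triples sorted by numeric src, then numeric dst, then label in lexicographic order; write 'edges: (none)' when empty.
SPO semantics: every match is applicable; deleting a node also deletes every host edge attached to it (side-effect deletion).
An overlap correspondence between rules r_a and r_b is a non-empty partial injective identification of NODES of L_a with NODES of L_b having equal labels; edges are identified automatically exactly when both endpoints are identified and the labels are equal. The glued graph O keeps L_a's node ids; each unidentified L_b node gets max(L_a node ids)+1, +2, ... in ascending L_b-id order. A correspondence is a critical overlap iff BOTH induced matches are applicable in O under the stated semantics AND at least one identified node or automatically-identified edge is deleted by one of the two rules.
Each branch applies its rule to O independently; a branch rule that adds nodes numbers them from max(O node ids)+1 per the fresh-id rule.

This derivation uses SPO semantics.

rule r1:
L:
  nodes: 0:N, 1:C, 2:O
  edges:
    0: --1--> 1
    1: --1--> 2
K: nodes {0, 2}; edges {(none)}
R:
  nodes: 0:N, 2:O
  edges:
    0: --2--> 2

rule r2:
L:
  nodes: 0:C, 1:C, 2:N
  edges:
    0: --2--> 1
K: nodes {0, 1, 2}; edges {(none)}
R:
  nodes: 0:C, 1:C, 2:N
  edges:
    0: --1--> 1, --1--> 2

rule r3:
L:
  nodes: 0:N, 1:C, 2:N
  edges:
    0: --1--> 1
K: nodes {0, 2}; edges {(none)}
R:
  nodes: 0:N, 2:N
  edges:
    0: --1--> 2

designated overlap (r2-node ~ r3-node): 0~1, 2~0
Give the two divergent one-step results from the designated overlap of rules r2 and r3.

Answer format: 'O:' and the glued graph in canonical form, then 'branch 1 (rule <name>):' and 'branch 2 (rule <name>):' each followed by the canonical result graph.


O:
nodes: 0:C, 1:C, 2:N, 3:N
edges: (0,1,2); (2,0,1)
branch 1 (rule r2):
nodes: 0:C, 1:C, 2:N, 3:N
edges: (0,1,1); (0,2,1); (2,0,1)
branch 2 (rule r3):
nodes: 1:C, 2:N, 3:N
edges: (2,3,1)


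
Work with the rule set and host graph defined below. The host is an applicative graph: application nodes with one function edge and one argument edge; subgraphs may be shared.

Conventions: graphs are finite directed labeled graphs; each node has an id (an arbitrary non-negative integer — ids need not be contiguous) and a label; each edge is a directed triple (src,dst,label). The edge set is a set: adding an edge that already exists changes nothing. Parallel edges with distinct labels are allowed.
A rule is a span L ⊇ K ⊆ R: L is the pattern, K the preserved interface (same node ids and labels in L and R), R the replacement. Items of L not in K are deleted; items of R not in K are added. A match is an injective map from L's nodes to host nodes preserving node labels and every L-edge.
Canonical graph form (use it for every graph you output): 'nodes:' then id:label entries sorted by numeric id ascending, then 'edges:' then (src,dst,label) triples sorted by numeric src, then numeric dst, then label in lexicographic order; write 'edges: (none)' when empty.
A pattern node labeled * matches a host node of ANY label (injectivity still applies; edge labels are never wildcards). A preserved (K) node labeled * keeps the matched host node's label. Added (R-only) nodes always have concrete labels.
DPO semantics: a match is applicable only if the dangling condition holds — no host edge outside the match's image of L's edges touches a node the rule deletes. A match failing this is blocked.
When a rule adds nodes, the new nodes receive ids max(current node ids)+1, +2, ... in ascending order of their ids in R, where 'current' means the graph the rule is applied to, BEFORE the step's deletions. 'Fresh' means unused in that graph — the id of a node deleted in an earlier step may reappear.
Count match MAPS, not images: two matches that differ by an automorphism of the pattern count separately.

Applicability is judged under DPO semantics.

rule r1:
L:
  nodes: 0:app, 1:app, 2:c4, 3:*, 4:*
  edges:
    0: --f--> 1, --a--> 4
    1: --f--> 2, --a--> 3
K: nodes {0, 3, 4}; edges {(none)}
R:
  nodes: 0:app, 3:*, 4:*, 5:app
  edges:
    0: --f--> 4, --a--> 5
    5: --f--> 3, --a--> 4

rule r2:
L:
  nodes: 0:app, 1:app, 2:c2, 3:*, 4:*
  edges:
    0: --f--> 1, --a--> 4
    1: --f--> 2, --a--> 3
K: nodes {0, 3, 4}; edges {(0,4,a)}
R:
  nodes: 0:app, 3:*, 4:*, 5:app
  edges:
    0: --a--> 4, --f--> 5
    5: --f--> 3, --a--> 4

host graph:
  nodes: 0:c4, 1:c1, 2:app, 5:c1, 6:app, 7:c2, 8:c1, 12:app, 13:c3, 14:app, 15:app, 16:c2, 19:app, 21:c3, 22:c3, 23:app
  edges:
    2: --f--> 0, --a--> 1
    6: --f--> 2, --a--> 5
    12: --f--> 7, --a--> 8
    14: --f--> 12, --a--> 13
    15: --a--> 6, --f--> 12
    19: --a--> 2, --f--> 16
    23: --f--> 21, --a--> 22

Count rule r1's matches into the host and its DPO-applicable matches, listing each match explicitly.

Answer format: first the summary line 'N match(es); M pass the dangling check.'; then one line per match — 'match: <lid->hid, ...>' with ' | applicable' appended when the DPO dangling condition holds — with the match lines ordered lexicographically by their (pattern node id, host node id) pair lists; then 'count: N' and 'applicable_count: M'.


1 match(es); 0 pass the dangling check.
match: 0->6, 1->2, 2->0, 3->1, 4->5
count: 1
applicable_count: 0


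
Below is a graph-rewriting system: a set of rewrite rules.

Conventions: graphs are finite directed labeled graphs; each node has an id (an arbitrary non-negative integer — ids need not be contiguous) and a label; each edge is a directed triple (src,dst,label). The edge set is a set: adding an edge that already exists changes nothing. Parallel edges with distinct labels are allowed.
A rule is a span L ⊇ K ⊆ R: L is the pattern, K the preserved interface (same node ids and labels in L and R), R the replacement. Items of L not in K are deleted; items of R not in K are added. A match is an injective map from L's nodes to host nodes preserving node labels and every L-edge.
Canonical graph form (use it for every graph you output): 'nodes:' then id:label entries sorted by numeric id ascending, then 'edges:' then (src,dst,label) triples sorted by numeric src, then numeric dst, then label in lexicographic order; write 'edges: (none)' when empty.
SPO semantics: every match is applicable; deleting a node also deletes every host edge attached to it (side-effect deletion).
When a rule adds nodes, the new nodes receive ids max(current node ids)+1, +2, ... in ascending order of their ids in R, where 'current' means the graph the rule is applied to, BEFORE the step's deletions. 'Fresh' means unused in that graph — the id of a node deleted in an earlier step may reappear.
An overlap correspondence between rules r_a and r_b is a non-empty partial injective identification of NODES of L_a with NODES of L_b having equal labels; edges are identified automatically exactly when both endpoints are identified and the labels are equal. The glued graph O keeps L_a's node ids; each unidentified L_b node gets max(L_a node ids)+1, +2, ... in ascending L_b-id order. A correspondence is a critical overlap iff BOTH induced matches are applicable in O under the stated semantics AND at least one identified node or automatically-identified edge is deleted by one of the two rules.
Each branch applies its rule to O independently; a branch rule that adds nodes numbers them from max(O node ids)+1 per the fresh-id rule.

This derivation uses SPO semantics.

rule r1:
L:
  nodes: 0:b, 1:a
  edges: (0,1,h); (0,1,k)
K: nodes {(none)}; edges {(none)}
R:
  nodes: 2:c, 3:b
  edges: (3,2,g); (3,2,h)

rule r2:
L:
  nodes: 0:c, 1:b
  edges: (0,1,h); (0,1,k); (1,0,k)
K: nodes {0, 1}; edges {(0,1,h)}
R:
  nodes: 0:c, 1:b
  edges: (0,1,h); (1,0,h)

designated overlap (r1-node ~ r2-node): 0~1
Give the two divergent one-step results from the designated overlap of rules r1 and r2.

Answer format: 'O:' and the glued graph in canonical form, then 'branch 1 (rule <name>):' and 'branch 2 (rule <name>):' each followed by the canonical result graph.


O:
nodes: 0:b, 1:a, 2:c
edges: (0,1,h); (0,1,k); (0,2,k); (2,0,h); (2,0,k)
branch 1 (rule r1):
nodes: 2:c, 3:c, 4:b
edges: (4,3,g); (4,3,h)
branch 2 (rule r2):
nodes: 0:b, 1:a, 2:c
edges: (0,1,h); (0,1,k); (0,2,h); (2,0,h)


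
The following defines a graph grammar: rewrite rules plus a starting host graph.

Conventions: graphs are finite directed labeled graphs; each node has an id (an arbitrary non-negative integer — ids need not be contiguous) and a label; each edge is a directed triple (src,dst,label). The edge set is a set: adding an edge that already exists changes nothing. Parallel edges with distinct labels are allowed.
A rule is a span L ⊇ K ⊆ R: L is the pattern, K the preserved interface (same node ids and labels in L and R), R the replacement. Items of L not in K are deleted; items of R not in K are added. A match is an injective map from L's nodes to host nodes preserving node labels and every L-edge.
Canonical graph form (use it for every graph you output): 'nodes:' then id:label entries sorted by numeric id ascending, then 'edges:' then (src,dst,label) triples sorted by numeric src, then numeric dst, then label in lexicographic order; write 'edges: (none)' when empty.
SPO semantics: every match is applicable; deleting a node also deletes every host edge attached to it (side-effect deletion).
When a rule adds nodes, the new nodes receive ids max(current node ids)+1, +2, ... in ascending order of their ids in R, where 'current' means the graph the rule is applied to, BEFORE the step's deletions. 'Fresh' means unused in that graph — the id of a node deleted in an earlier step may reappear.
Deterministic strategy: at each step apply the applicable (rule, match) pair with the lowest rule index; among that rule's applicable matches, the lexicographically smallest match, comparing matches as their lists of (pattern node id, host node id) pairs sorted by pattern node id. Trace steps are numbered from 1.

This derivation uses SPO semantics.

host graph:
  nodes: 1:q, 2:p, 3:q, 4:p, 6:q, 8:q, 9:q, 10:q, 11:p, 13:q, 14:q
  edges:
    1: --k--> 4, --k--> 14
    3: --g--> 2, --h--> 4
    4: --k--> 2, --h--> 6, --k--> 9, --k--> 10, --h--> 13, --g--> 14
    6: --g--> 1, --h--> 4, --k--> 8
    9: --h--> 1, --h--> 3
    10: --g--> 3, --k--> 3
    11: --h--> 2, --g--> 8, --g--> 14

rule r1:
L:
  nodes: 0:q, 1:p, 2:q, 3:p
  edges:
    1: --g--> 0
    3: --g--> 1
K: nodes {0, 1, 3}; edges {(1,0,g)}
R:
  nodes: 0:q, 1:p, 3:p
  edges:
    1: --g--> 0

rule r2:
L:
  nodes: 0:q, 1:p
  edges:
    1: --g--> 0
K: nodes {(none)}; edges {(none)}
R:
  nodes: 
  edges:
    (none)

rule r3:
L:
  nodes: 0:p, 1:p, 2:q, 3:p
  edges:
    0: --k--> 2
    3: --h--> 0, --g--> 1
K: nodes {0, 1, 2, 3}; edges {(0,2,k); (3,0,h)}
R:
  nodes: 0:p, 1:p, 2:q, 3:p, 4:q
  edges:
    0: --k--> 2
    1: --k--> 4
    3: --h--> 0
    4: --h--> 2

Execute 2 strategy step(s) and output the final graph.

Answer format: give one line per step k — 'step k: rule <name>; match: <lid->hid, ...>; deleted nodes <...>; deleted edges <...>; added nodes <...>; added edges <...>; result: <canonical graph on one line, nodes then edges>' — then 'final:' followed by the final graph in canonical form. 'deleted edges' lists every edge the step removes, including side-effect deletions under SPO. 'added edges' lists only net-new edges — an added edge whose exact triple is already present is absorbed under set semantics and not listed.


step 1: rule r2; match: 0->8, 1->11; deleted nodes 8, 11; deleted edges (6,8,k); (11,2,h); (11,8,g); (11,14,g); added nodes (none); added edges (none); result: nodes: 1:q, 2:p, 3:q, 4:p, 6:q, 9:q, 10:q, 13:q, 14:q edges: (1,4,k); (1,14,k); (3,2,g); (3,4,h); (4,2,k); (4,6,h); (4,9,k); (4,10,k); (4,13,h); (4,14,g); (6,1,g); (6,4,h); (9,1,h); (9,3,h); (10,3,g); (10,3,k)
step 2: rule r2; match: 0->14, 1->4; deleted nodes 4, 14; deleted edges (1,4,k); (1,14,k); (3,4,h); (4,2,k); (4,6,h); (4,9,k); (4,10,k); (4,13,h); (4,14,g); (6,4,h); added nodes (none); added edges (none); result: nodes: 1:q, 2:p, 3:q, 6:q, 9:q, 10:q, 13:q edges: (3,2,g); (6,1,g); (9,1,h); (9,3,h); (10,3,g); (10,3,k)
final:
nodes: 1:q, 2:p, 3:q, 6:q, 9:q, 10:q, 13:q
edges: (3,2,g); (6,1,g); (9,1,h); (9,3,h); (10,3,g); (10,3,k)


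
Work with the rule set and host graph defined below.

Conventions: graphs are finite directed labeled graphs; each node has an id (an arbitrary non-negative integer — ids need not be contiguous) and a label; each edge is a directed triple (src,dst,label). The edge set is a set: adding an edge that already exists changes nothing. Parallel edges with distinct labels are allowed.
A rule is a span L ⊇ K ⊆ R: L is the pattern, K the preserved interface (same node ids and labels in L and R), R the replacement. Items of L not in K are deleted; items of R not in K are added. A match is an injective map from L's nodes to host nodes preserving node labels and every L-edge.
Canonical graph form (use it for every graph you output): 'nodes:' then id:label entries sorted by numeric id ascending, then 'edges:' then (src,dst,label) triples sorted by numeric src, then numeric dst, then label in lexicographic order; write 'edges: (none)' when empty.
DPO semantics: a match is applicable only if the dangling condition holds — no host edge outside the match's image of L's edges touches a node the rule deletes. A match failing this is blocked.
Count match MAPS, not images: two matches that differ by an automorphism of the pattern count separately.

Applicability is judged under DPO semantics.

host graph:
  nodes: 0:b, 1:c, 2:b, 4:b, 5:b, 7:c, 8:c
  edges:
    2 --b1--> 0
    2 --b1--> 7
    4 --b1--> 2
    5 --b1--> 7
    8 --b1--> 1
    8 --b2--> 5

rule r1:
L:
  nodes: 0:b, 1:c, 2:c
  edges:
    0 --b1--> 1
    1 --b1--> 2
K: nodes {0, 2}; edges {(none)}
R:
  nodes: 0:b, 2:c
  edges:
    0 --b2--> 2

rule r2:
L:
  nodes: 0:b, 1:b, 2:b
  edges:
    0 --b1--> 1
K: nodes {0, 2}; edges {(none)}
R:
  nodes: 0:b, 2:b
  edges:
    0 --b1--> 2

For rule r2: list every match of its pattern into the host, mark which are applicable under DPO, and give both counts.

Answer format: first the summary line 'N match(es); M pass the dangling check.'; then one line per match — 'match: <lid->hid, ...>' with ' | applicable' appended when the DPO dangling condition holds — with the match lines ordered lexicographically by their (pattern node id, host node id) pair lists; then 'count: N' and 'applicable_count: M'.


4 match(es); 2 pass the dangling check.
match: 0->2, 1->0, 2->4 | applicable
match: 0->2, 1->0, 2->5 | applicable
match: 0->4, 1->2, 2->0
match: 0->4, 1->2, 2->5
count: 4
applicable_count: 2


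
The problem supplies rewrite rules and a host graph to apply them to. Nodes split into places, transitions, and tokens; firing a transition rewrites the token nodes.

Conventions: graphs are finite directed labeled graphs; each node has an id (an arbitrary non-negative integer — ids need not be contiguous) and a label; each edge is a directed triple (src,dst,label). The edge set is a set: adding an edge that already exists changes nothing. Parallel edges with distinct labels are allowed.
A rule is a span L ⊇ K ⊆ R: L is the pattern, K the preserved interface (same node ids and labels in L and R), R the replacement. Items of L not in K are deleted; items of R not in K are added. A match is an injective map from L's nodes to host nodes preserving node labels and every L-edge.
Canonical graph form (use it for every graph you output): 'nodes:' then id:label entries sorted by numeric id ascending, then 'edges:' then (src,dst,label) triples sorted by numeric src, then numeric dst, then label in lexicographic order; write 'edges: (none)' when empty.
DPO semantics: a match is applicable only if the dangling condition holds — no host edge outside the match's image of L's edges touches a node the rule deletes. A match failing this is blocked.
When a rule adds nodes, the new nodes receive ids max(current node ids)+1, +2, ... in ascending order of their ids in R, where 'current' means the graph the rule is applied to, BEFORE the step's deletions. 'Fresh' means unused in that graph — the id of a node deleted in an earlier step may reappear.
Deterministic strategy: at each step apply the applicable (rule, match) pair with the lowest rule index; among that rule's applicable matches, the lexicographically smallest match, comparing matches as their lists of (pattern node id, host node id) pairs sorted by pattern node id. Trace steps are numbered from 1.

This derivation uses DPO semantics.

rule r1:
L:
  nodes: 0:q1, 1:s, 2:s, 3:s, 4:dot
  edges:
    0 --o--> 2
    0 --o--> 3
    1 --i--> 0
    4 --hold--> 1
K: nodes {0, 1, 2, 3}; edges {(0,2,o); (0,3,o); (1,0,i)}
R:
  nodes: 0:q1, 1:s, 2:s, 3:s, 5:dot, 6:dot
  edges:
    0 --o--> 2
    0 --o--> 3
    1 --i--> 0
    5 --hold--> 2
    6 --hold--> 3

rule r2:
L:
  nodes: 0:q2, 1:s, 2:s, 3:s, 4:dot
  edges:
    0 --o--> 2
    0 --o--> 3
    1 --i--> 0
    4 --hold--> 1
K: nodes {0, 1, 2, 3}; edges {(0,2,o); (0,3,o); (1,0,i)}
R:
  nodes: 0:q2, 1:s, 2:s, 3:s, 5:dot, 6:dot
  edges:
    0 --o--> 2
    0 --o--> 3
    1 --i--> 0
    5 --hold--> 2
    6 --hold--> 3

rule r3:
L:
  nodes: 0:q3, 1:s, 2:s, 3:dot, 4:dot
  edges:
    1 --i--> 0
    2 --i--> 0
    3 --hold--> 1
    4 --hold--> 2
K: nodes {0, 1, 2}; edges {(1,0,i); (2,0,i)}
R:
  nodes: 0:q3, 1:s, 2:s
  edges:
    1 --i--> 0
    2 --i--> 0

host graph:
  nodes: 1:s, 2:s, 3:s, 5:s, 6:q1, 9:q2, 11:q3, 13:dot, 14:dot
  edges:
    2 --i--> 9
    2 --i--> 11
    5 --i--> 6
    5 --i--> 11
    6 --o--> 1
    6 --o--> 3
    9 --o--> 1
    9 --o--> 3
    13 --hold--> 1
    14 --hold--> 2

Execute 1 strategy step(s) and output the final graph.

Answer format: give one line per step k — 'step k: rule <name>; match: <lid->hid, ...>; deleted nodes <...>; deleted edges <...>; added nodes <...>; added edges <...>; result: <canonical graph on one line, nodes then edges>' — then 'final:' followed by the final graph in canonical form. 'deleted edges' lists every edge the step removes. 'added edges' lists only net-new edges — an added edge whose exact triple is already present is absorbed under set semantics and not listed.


step 1: rule r2; match: 0->9, 1->2, 2->1, 3->3, 4->14; deleted nodes 14; deleted edges (14,2,hold); added nodes 15, 16; added edges (15,1,hold); (16,3,hold); result: nodes: 1:s, 2:s, 3:s, 5:s, 6:q1, 9:q2, 11:q3, 13:dot, 15:dot, 16:dot edges: (2,9,i); (2,11,i); (5,6,i); (5,11,i); (6,1,o); (6,3,o); (9,1,o); (9,3,o); (13,1,hold); (15,1,hold); (16,3,hold)
final:
nodes: 1:s, 2:s, 3:s, 5:s, 6:q1, 9:q2, 11:q3, 13:dot, 15:dot, 16:dot
edges: (2,9,i); (2,11,i); (5,6,i); (5,11,i); (6,1,o); (6,3,o); (9,1,o); (9,3,o); (13,1,hold); (15,1,hold); (16,3,hold)


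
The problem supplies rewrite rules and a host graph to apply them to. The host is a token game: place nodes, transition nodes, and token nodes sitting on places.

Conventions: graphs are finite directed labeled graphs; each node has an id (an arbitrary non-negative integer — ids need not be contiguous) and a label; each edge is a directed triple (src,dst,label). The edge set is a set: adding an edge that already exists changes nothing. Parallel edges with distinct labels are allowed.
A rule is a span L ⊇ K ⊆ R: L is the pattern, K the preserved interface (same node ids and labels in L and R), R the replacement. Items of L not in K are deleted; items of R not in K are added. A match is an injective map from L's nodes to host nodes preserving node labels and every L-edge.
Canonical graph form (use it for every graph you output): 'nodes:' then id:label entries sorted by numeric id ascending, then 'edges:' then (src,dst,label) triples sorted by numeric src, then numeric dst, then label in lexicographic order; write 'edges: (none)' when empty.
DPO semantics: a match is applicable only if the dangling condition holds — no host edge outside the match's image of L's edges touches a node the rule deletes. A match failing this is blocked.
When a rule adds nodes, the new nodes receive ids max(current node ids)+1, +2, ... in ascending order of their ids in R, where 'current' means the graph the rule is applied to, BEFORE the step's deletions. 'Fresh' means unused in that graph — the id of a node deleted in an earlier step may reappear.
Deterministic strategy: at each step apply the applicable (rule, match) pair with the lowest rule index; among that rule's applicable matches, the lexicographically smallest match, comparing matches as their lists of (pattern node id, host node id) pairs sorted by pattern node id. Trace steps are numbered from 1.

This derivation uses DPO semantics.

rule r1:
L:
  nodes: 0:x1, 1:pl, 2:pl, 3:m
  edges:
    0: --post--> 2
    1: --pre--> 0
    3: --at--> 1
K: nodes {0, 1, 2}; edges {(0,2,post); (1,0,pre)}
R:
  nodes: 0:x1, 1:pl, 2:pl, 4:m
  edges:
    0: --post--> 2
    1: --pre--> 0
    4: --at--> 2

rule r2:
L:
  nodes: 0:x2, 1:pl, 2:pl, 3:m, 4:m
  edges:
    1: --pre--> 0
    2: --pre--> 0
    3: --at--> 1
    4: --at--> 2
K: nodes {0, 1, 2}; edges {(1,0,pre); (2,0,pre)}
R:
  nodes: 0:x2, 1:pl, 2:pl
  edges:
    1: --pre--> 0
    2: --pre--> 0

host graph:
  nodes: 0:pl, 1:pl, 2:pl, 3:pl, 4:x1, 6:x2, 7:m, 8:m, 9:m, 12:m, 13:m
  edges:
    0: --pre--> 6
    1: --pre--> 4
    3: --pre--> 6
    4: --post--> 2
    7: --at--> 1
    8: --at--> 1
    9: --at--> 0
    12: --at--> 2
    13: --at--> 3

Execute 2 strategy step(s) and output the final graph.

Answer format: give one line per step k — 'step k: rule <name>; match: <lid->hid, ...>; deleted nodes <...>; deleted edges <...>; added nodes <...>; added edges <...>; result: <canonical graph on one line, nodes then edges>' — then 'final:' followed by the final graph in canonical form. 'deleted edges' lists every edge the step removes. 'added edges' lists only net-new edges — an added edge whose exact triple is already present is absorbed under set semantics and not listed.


step 1: rule r1; match: 0->4, 1->1, 2->2, 3->7; deleted nodes 7; deleted edges (7,1,at); added nodes 14; added edges (14,2,at); result: nodes: 0:pl, 1:pl, 2:pl, 3:pl, 4:x1, 6:x2, 8:m, 9:m, 12:m, 13:m, 14:m edges: (0,6,pre); (1,4,pre); (3,6,pre); (4,2,post); (8,1,at); (9,0,at); (12,2,at); (13,3,at); (14,2,at)
step 2: rule r1; match: 0->4, 1->1, 2->2, 3->8; deleted nodes 8; deleted edges (8,1,at); added nodes 15; added edges (15,2,at); result: nodes: 0:pl, 1:pl, 2:pl, 3:pl, 4:x1, 6:x2, 9:m, 12:m, 13:m, 14:m, 15:m edges: (0,6,pre); (1,4,pre); (3,6,pre); (4,2,post); (9,0,at); (12,2,at); (13,3,at); (14,2,at); (15,2,at)
final:
nodes: 0:pl, 1:pl, 2:pl, 3:pl, 4:x1, 6:x2, 9:m, 12:m, 13:m, 14:m, 15:m
edges: (0,6,pre); (1,4,pre); (3,6,pre); (4,2,post); (9,0,at); (12,2,at); (13,3,at); (14,2,at); (15,2,at)


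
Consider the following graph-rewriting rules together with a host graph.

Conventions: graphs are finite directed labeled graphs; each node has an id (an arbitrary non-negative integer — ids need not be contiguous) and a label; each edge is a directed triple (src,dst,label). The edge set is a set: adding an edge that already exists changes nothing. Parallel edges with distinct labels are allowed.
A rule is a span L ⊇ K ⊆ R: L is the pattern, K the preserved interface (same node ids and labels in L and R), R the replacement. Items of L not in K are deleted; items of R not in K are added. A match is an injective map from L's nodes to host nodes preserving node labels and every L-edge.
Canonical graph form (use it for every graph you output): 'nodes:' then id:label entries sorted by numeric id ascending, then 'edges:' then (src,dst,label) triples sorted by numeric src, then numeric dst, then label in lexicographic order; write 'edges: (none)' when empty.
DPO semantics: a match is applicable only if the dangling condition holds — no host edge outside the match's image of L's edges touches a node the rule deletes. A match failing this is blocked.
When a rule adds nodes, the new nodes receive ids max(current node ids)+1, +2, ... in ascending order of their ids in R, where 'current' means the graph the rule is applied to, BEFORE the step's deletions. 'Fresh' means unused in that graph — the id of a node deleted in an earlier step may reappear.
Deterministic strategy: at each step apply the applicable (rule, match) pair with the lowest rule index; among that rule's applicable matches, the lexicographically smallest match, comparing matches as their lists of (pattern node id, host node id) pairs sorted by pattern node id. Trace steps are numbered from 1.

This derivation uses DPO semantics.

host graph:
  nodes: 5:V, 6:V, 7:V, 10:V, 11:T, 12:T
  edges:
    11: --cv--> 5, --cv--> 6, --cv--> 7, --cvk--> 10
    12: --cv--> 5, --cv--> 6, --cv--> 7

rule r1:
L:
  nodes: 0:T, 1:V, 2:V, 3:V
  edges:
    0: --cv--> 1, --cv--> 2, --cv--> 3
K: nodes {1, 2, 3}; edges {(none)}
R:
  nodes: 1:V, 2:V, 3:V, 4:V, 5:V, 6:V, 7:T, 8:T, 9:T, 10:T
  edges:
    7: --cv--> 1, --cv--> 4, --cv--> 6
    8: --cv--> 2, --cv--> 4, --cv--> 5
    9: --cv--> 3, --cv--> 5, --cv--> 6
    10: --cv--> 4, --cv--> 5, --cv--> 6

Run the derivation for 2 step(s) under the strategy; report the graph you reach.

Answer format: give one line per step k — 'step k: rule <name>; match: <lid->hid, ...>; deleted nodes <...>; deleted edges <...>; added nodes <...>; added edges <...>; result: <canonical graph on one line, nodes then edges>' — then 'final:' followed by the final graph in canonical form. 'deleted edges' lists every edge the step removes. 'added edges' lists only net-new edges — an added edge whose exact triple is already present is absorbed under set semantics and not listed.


step 1: rule r1; match: 0->12, 1->5, 2->6, 3->7; deleted nodes 12; deleted edges (12,5,cv); (12,6,cv); (12,7,cv); added nodes 13, 14, 15, 16, 17, 18, 19; added edges (16,5,cv); (16,13,cv); (16,15,cv); (17,6,cv); (17,13,cv); (17,14,cv); (18,7,cv); (18,14,cv); (18,15,cv); (19,13,cv); (19,14,cv); (19,15,cv); result: nodes: 5:V, 6:V, 7:V, 10:V, 11:T, 13:V, 14:V, 15:V, 16:T, 17:T, 18:T, 19:T edges: (11,5,cv); (11,6,cv); (11,7,cv); (11,10,cvk); (16,5,cv); (16,13,cv); (16,15,cv); (17,6,cv); (17,13,cv); (17,14,cv); (18,7,cv); (18,14,cv); (18,15,cv); (19,13,cv); (19,14,cv); (19,15,cv)
step 2: rule r1; match: 0->16, 1->5, 2->13, 3->15; deleted nodes 16; deleted edges (16,5,cv); (16,13,cv); (16,15,cv); added nodes 20, 21, 22, 23, 24, 25, 26; added edges (23,5,cv); (23,20,cv); (23,22,cv); (24,13,cv); (24,20,cv); (24,21,cv); (25,15,cv); (25,21,cv); (25,22,cv); (26,20,cv); (26,21,cv); (26,22,cv); result: nodes: 5:V, 6:V, 7:V, 10:V, 11:T, 13:V, 14:V, 15:V, 17:T, 18:T, 19:T, 20:V, 21:V, 22:V, 23:T, 24:T, 25:T, 26:T edges: (11,5,cv); (11,6,cv); (11,7,cv); (11,10,cvk); (17,6,cv); (17,13,cv); (17,14,cv); (18,7,cv); (18,14,cv); (18,15,cv); (19,13,cv); (19,14,cv); (19,15,cv); (23,5,cv); (23,20,cv); (23,22,cv); (24,13,cv); (24,20,cv); (24,21,cv); (25,15,cv); (25,21,cv); (25,22,cv); (26,20,cv); (26,21,cv); (26,22,cv)
final:
nodes: 5:V, 6:V, 7:V, 10:V, 11:T, 13:V, 14:V, 15:V, 17:T, 18:T, 19:T, 20:V, 21:V, 22:V, 23:T, 24:T, 25:T, 26:T
edges: (11,5,cv); (11,6,cv); (11,7,cv); (11,10,cvk); (17,6,cv); (17,13,cv); (17,14,cv); (18,7,cv); (18,14,cv); (18,15,cv); (19,13,cv); (19,14,cv); (19,15,cv); (23,5,cv); (23,20,cv); (23,22,cv); (24,13,cv); (24,20,cv); (24,21,cv); (25,15,cv); (25,21,cv); (25,22,cv); (26,20,cv); (26,21,cv); (26,22,cv)
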